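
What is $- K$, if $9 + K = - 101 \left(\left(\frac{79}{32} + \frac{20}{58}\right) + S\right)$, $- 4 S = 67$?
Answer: $- \frac{1297881}{928} \approx -1398.6$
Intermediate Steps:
$S = - \frac{67}{4}$ ($S = \left(- \frac{1}{4}\right) 67 = - \frac{67}{4} \approx -16.75$)
$K = \frac{1297881}{928}$ ($K = -9 - 101 \left(\left(\frac{79}{32} + \frac{20}{58}\right) - \frac{67}{4}\right) = -9 - 101 \left(\left(79 \cdot \frac{1}{32} + 20 \cdot \frac{1}{58}\right) - \frac{67}{4}\right) = -9 - 101 \left(\left(\frac{79}{32} + \frac{10}{29}\right) - \frac{67}{4}\right) = -9 - 101 \left(\frac{2611}{928} - \frac{67}{4}\right) = -9 - - \frac{1306233}{928} = -9 + \frac{1306233}{928} = \frac{1297881}{928} \approx 1398.6$)
$- K = \left(-1\right) \frac{1297881}{928} = - \frac{1297881}{928}$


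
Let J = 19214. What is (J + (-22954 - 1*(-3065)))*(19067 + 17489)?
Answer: -24675300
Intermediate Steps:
(J + (-22954 - 1*(-3065)))*(19067 + 17489) = (19214 + (-22954 - 1*(-3065)))*(19067 + 17489) = (19214 + (-22954 + 3065))*36556 = (19214 - 19889)*36556 = -675*36556 = -24675300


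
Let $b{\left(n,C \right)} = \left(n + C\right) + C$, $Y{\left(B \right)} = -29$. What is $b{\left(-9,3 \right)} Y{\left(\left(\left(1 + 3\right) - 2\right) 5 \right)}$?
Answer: $87$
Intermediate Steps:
$b{\left(n,C \right)} = n + 2 C$ ($b{\left(n,C \right)} = \left(C + n\right) + C = n + 2 C$)
$b{\left(-9,3 \right)} Y{\left(\left(\left(1 + 3\right) - 2\right) 5 \right)} = \left(-9 + 2 \cdot 3\right) \left(-29\right) = \left(-9 + 6\right) \left(-29\right) = \left(-3\right) \left(-29\right) = 87$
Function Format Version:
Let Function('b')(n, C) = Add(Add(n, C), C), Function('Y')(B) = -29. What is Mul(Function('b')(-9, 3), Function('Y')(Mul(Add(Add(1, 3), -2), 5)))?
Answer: 87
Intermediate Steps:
Function('b')(n, C) = Add(n, Mul(2, C)) (Function('b')(n, C) = Add(Add(C, n), C) = Add(n, Mul(2, C)))
Mul(Function('b')(-9, 3), Function('Y')(Mul(Add(Add(1, 3), -2), 5))) = Mul(Add(-9, Mul(2, 3)), -29) = Mul(Add(-9, 6), -29) = Mul(-3, -29) = 87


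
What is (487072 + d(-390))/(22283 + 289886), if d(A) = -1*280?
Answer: 486792/312169 ≈ 1.5594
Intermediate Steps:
d(A) = -280
(487072 + d(-390))/(22283 + 289886) = (487072 - 280)/(22283 + 289886) = 486792/312169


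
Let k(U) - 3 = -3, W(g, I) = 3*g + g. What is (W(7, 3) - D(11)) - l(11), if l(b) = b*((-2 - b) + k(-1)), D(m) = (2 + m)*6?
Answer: 93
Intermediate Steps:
W(g, I) = 4*g
k(U) = 0 (k(U) = 3 - 3 = 0)
D(m) = 12 + 6*m
l(b) = b*(-2 - b) (l(b) = b*((-2 - b) + 0) = b*(-2 - b))
(W(7, 3) - D(11)) - l(11) = (4*7 - (12 + 6*11)) - (-1)*11*(2 + 11) = (28 - (12 + 66)) - (-1)*11*13 = (28 - 1*78) - 1*(-143) = (28 - 78) + 143 = -50 + 143 = 93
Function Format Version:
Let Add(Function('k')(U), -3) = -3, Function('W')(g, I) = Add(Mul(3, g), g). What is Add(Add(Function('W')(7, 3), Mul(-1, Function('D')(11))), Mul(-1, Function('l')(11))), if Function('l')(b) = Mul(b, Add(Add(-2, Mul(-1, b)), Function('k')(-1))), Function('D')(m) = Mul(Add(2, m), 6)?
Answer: 93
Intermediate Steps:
Function('W')(g, I) = Mul(4, g)
Function('k')(U) = 0 (Function('k')(U) = Add(3, -3) = 0)
Function('D')(m) = Add(12, Mul(6, m))
Function('l')(b) = Mul(b, Add(-2, Mul(-1, b))) (Function('l')(b) = Mul(b, Add(Add(-2, Mul(-1, b)), 0)) = Mul(b, Add(-2, Mul(-1, b))))
Add(Add(Function('W')(7, 3), Mul(-1, Function('D')(11))), Mul(-1, Function('l')(11))) = Add(Add(Mul(4, 7), Mul(-1, Add(12, Mul(6, 11)))), Mul(-1, Mul(-1, 11, Add(2, 11)))) = Add(Add(28, Mul(-1, Add(12, 66))), Mul(-1, Mul(-1, 11, 13))) = Add(Add(28, Mul(-1, 78)), Mul(-1, -143)) = Add(Add(28, -78), 143) = Add(-50, 143) = 93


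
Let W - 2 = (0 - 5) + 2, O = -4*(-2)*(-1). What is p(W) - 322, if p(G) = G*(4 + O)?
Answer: -318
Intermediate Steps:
O = -8 (O = 8*(-1) = -8)
W = -1 (W = 2 + ((0 - 5) + 2) = 2 + (-5 + 2) = 2 - 3 = -1)
p(G) = -4*G (p(G) = G*(4 - 8) = G*(-4) = -4*G)
p(W) - 322 = -4*(-1) - 322 = 4 - 322 = -318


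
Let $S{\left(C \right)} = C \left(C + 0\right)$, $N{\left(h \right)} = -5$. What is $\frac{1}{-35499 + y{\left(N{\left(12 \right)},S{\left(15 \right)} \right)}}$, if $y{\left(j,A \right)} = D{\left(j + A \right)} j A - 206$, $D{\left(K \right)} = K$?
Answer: $- \frac{1}{283205} \approx -3.531 \cdot 10^{-6}$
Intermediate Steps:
$S{\left(C \right)} = C^{2}$ ($S{\left(C \right)} = C C = C^{2}$)
$y{\left(j,A \right)} = -206 + A j \left(A + j\right)$ ($y{\left(j,A \right)} = \left(j + A\right) j A - 206 = \left(A + j\right) j A - 206 = j \left(A + j\right) A - 206 = A j \left(A + j\right) - 206 = -206 + A j \left(A + j\right)$)
$\frac{1}{-35499 + y{\left(N{\left(12 \right)},S{\left(15 \right)} \right)}} = \frac{1}{-35499 + \left(-206 + 15^{2} \left(-5\right) \left(15^{2} - 5\right)\right)} = \frac{1}{-35499 + \left(-206 + 225 \left(-5\right) \left(225 - 5\right)\right)} = \frac{1}{-35499 + \left(-206 + 225 \left(-5\right) 220\right)} = \frac{1}{-35499 - 247706} = \frac{1}{-283205} = - \frac{1}{283205}$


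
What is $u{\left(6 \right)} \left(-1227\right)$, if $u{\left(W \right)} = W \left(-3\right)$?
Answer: $22086$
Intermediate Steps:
$u{\left(W \right)} = - 3 W$
$u{\left(6 \right)} \left(-1227\right) = \left(-3\right) 6 \left(-1227\right) = \left(-18\right) \left(-1227\right) = 22086$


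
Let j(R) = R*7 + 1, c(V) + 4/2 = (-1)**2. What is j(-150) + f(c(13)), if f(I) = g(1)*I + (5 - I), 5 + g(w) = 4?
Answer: -1042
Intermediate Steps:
c(V) = -1 (c(V) = -2 + (-1)**2 = -2 + 1 = -1)
g(w) = -1 (g(w) = -5 + 4 = -1)
j(R) = 1 + 7*R (j(R) = 7*R + 1 = 1 + 7*R)
f(I) = 5 - 2*I (f(I) = -I + (5 - I) = 5 - 2*I)
j(-150) + f(c(13)) = (1 + 7*(-150)) + (5 - 2*(-1)) = (1 - 1050) + (5 + 2) = -1049 + 7 = -1042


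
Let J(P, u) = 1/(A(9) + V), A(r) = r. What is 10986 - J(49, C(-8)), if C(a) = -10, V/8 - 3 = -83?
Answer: 6932167/631 ≈ 10986.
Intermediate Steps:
V = -640 (V = 24 + 8*(-83) = 24 - 664 = -640)
J(P, u) = -1/631 (J(P, u) = 1/(9 - 640) = 1/(-631) = -1/631)
10986 - J(49, C(-8)) = 10986 - 1*(-1/631) = 10986 + 1/631 = 6932167/631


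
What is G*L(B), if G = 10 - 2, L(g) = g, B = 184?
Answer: 1472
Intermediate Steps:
G = 8
G*L(B) = 8*184 = 1472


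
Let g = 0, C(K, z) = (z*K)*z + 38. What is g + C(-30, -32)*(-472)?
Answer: 14481904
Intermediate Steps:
C(K, z) = 38 + K*z**2 (C(K, z) = (K*z)*z + 38 = K*z**2 + 38 = 38 + K*z**2)
g + C(-30, -32)*(-472) = 0 + (38 - 30*(-32)**2)*(-472) = 0 + (38 - 30*1024)*(-472) = 0 + (38 - 30720)*(-472) = 0 - 30682*(-472) = 0 + 14481904 = 14481904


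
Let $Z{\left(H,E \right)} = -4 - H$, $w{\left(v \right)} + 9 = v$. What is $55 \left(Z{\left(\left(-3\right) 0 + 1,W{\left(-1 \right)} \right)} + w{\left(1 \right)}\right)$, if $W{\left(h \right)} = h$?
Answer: $-715$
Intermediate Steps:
$w{\left(v \right)} = -9 + v$
$55 \left(Z{\left(\left(-3\right) 0 + 1,W{\left(-1 \right)} \right)} + w{\left(1 \right)}\right) = 55 \left(\left(-4 - \left(\left(-3\right) 0 + 1\right)\right) + \left(-9 + 1\right)\right) = 55 \left(\left(-4 - \left(0 + 1\right)\right) - 8\right) = 55 \left(\left(-4 - 1\right) - 8\right) = 55 \left(-5 - 8\right) = 55 \left(-13\right) = -715$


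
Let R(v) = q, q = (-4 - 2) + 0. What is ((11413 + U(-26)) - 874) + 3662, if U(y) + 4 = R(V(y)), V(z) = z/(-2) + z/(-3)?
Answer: 14191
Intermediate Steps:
V(z) = -5*z/6 (V(z) = z*(-½) + z*(-⅓) = -z/2 - z/3 = -5*z/6)
q = -6 (q = -6 + 0 = -6)
R(v) = -6
U(y) = -10 (U(y) = -4 - 6 = -10)
((11413 + U(-26)) - 874) + 3662 = ((11413 - 10) - 874) + 3662 = (11403 - 874) + 3662 = 10529 + 3662 = 14191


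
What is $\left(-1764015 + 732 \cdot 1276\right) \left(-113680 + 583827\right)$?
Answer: $-390214017501$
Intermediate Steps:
$\left(-1764015 + 732 \cdot 1276\right) \left(-113680 + 583827\right) = \left(-1764015 + 934032\right) 470147 = \left(-829983\right) 470147 = -390214017501$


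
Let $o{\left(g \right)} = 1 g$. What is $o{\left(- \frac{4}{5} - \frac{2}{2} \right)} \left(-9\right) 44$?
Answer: $\frac{3564}{5} \approx 712.8$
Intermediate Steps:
$o{\left(g \right)} = g$
$o{\left(- \frac{4}{5} - \frac{2}{2} \right)} \left(-9\right) 44 = \left(- \frac{4}{5} - \frac{2}{2}\right) \left(-9\right) 44 = \left(\left(-4\right) \frac{1}{5} - 1\right) \left(-9\right) 44 = \left(- \frac{4}{5} - 1\right) \left(-9\right) 44 = \left(- \frac{9}{5}\right) \left(-9\right) 44 = \frac{81}{5} \cdot 44 = \frac{3564}{5}$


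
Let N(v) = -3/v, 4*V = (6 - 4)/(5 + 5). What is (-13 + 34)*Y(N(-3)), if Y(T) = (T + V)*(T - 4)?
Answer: -1323/20 ≈ -66.150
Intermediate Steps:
V = 1/20 (V = ((6 - 4)/(5 + 5))/4 = (2/10)/4 = (2*(1/10))/4 = (1/4)*(1/5) = 1/20 ≈ 0.050000)
Y(T) = (-4 + T)*(1/20 + T) (Y(T) = (T + 1/20)*(T - 4) = (1/20 + T)*(-4 + T) = (-4 + T)*(1/20 + T))
(-13 + 34)*Y(N(-3)) = (-13 + 34)*(-1/5 + (-3/(-3))**2 - (-237)/(20*(-3))) = 21*(-1/5 + (-3*(-1/3))**2 - (-237)*(-1)/(20*3)) = 21*(-1/5 + 1**2 - 79/20*1) = 21*(-1/5 + 1 - 79/20) = 21*(-63/20) = -1323/20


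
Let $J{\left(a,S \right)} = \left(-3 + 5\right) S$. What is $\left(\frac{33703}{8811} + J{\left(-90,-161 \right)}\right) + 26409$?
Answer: $\frac{229886260}{8811} \approx 26091.0$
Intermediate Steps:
$J{\left(a,S \right)} = 2 S$
$\left(\frac{33703}{8811} + J{\left(-90,-161 \right)}\right) + 26409 = \left(\frac{33703}{8811} + 2 \left(-161\right)\right) + 26409 = \left(33703 \cdot \frac{1}{8811} - 322\right) + 26409 = \left(\frac{33703}{8811} - 322\right) + 26409 = - \frac{2803439}{8811} + 26409 = \frac{229886260}{8811}$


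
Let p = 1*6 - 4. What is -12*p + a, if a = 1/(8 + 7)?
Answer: -359/15 ≈ -23.933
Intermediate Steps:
p = 2 (p = 6 - 4 = 2)
a = 1/15 ≈ 0.066667
-12*p + a = -12*2 + 1/15 = -24 + 1/15 = -359/15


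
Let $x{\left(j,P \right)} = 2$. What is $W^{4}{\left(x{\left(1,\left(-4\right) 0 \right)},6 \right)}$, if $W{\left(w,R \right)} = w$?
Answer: $16$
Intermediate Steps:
$W^{4}{\left(x{\left(1,\left(-4\right) 0 \right)},6 \right)} = 2^{4} = 16$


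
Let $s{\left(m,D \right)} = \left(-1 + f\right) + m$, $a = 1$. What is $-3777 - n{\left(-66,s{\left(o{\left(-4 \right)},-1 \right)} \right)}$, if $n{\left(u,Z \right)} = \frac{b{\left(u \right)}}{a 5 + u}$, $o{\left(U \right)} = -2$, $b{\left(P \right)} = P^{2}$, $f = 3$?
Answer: $- \frac{226041}{61} \approx -3705.6$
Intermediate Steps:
$s{\left(m,D \right)} = 2 + m$ ($s{\left(m,D \right)} = \left(-1 + 3\right) + m = 2 + m$)
$n{\left(u,Z \right)} = \frac{u^{2}}{5 + u}$ ($n{\left(u,Z \right)} = \frac{u^{2}}{1 \cdot 5 + u} = \frac{u^{2}}{5 + u}$)
$-3777 - n{\left(-66,s{\left(o{\left(-4 \right)},-1 \right)} \right)} = -3777 - \frac{\left(-66\right)^{2}}{5 - 66} = -3777 - \frac{4356}{-61} = -3777 - 4356 \left(- \frac{1}{61}\right) = -3777 - - \frac{4356}{61} = -3777 + \frac{4356}{61} = - \frac{226041}{61}$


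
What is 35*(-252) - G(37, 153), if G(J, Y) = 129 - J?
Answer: -8912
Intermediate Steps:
35*(-252) - G(37, 153) = 35*(-252) - (129 - 1*37) = -8820 - (129 - 37) = -8820 - 1*92 = -8820 - 92 = -8912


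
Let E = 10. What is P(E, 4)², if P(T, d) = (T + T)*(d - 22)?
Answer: 129600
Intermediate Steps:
P(T, d) = 2*T*(-22 + d) (P(T, d) = (2*T)*(-22 + d) = 2*T*(-22 + d))
P(E, 4)² = (2*10*(-22 + 4))² = (2*10*(-18))² = (-360)² = 129600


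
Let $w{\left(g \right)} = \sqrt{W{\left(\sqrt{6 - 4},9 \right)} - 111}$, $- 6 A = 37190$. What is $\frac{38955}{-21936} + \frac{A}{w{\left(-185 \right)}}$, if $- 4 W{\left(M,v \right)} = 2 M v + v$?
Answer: $- \frac{12985}{7312} + \frac{37190 i \sqrt{3}}{9 \sqrt{151 + 6 \sqrt{2}}} \approx -1.7758 + 566.74 i$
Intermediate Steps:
$A = - \frac{18595}{3}$ ($A = \left(- \frac{1}{6}\right) 37190 = - \frac{18595}{3} \approx -6198.3$)
$W{\left(M,v \right)} = - \frac{v}{4} - \frac{M v}{2}$ ($W{\left(M,v \right)} = - \frac{2 M v + v}{4} = - \frac{v + 2 M v}{4} = - \frac{v}{4} - \frac{M v}{2}$)
$w{\left(g \right)} = \sqrt{- \frac{453}{4} - \frac{9 \sqrt{2}}{2}}$ ($w{\left(g \right)} = \sqrt{\left(- \frac{1}{4}\right) 9 \left(1 + 2 \sqrt{6 - 4}\right) - 111} = \sqrt{\left(- \frac{1}{4}\right) 9 \left(1 + 2 \sqrt{2}\right) - 111} = \sqrt{\left(- \frac{9}{4} - \frac{9 \sqrt{2}}{2}\right) - 111} = \sqrt{- \frac{453}{4} - \frac{9 \sqrt{2}}{2}}$)
$\frac{38955}{-21936} + \frac{A}{w{\left(-185 \right)}} = \frac{38955}{-21936} - \frac{18595}{3 \frac{\sqrt{-453 - 18 \sqrt{2}}}{2}} = 38955 \left(- \frac{1}{21936}\right) - \frac{18595 \frac{2}{\sqrt{-453 - 18 \sqrt{2}}}}{3} = - \frac{12985}{7312} - \frac{37190}{3 \sqrt{-453 - 18 \sqrt{2}}}$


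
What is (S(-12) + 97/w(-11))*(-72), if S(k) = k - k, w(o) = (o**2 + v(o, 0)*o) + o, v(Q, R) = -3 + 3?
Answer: -3492/55 ≈ -63.491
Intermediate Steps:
v(Q, R) = 0
w(o) = o + o**2 (w(o) = (o**2 + 0*o) + o = (o**2 + 0) + o = o**2 + o = o + o**2)
S(k) = 0
(S(-12) + 97/w(-11))*(-72) = (0 + 97/((-11*(1 - 11))))*(-72) = (0 + 97/((-11*(-10))))*(-72) = (0 + 97/110)*(-72) = (97/110)*(-72) = -3492/55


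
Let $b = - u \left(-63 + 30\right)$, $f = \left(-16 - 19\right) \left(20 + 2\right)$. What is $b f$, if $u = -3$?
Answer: $76230$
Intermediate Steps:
$f = -770$ ($f = \left(-35\right) 22 = -770$)
$b = -99$ ($b = \left(-1\right) \left(-3\right) \left(-63 + 30\right) = 3 \left(-33\right) = -99$)
$b f = \left(-99\right) \left(-770\right) = 76230$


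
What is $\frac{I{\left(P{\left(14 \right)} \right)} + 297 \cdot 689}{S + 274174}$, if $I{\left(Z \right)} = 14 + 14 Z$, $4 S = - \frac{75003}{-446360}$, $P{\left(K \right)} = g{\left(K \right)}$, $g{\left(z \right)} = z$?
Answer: $\frac{365734885920}{489521301563} \approx 0.74713$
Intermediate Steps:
$P{\left(K \right)} = K$
$S = \frac{75003}{1785440}$ ($S = \frac{\left(-75003\right) \frac{1}{-446360}}{4} = \frac{\left(-75003\right) \left(- \frac{1}{446360}\right)}{4} = \frac{1}{4} \cdot \frac{75003}{446360} = \frac{75003}{1785440} \approx 0.042008$)
$\frac{I{\left(P{\left(14 \right)} \right)} + 297 \cdot 689}{S + 274174} = \frac{\left(14 + 14 \cdot 14\right) + 297 \cdot 689}{\frac{75003}{1785440} + 274174} = \frac{\left(14 + 196\right) + 204633}{\frac{489521301563}{1785440}} = \left(210 + 204633\right) \frac{1785440}{489521301563} = 204843 \cdot \frac{1785440}{489521301563} = \frac{365734885920}{489521301563}$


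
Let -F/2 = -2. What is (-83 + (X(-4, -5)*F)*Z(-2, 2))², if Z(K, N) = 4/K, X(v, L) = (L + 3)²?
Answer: 13225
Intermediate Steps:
F = 4 (F = -2*(-2) = 4)
X(v, L) = (3 + L)²
(-83 + (X(-4, -5)*F)*Z(-2, 2))² = (-83 + ((3 - 5)²*4)*(4/(-2)))² = (-83 + ((-2)²*4)*(4*(-½)))² = (-83 + (4*4)*(-2))² = (-83 + 16*(-2))² = (-83 - 32)² = (-115)² = 13225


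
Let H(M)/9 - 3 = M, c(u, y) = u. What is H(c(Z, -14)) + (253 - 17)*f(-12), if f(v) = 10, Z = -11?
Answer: 2288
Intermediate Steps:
H(M) = 27 + 9*M
H(c(Z, -14)) + (253 - 17)*f(-12) = (27 + 9*(-11)) + (253 - 17)*10 = (27 - 99) + 236*10 = -72 + 2360 = 2288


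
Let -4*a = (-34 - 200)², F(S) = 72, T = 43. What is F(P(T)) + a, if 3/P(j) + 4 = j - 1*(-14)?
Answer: -13617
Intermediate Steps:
P(j) = 3/(10 + j) (P(j) = 3/(-4 + (j - 1*(-14))) = 3/(-4 + (j + 14)) = 3/(-4 + (14 + j)) = 3/(10 + j))
a = -13689 (a = -(-34 - 200)²/4 = -¼*(-234)² = -¼*54756 = -13689)
F(P(T)) + a = 72 - 13689 = -13617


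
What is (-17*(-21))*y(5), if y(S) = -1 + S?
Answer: 1428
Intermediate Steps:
(-17*(-21))*y(5) = (-17*(-21))*(-1 + 5) = 357*4 = 1428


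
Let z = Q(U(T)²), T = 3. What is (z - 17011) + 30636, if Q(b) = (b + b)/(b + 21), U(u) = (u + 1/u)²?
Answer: 159446125/11701 ≈ 13627.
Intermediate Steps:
Q(b) = 2*b/(21 + b) (Q(b) = (2*b)/(21 + b) = 2*b/(21 + b))
z = 20000/11701 (z = 2*((1 + 3²)²/3²)²/(21 + ((1 + 3²)²/3²)²) = 2*((1 + 9)²/9)²/(21 + ((1 + 9)²/9)²) = 2*((⅑)*10²)²/(21 + ((⅑)*10²)²) = 2*((⅑)*100)²/(21 + ((⅑)*100)²) = 2*(100/9)²/(21 + (100/9)²) = 2*(10000/81)/(21 + 10000/81) = 2*(10000/81)/(11701/81) = 2*(10000/81)*(81/11701) = 20000/11701 ≈ 1.7093)
(z - 17011) + 30636 = (20000/11701 - 17011) + 30636 = -199025711/11701 + 30636 = 159446125/11701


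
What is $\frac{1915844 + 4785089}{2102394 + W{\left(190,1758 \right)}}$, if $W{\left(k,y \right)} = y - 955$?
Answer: $\frac{6700933}{2103197} \approx 3.1861$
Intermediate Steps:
$W{\left(k,y \right)} = -955 + y$
$\frac{1915844 + 4785089}{2102394 + W{\left(190,1758 \right)}} = \frac{1915844 + 4785089}{2102394 + \left(-955 + 1758\right)} = \frac{6700933}{2102394 + 803} = \frac{6700933}{2103197}$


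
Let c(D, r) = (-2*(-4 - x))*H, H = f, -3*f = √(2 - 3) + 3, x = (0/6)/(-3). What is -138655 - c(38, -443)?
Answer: -138647 + 8*I/3 ≈ -1.3865e+5 + 2.6667*I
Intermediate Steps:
x = 0 (x = (0*(⅙))*(-⅓) = 0*(-⅓) = 0)
f = -1 - I/3 (f = -(√(2 - 3) + 3)/3 = -(√(-1) + 3)/3 = -(I + 3)/3 = -(3 + I)/3 = -1 - I/3 ≈ -1.0 - 0.33333*I)
H = -1 - I/3 ≈ -1.0 - 0.33333*I
c(D, r) = -8 - 8*I/3 (c(D, r) = (-2*(-4 - 1*0))*(-1 - I/3) = (-2*(-4 + 0))*(-1 - I/3) = (-2*(-4))*(-1 - I/3) = 8*(-1 - I/3) = -8 - 8*I/3)
-138655 - c(38, -443) = -138655 - (-8 - 8*I/3) = -138655 + (8 + 8*I/3) = -138647 + 8*I/3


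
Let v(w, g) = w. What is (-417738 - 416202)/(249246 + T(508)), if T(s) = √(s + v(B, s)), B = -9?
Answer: -207856209240/62123568017 + 833940*√499/62123568017 ≈ -3.3456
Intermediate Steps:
T(s) = √(-9 + s) (T(s) = √(s - 9) = √(-9 + s))
(-417738 - 416202)/(249246 + T(508)) = (-417738 - 416202)/(249246 + √(-9 + 508)) = -833940/(249246 + √499)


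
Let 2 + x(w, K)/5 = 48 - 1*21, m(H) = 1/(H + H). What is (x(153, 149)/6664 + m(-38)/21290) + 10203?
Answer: 6875953713501/673913660 ≈ 10203.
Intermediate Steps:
m(H) = 1/(2*H)
x(w, K) = 125 (x(w, K) = -10 + 5*(48 - 1*21) = -10 + 5*(48 - 21) = -10 + 5*27 = -10 + 135 = 125)
(x(153, 149)/6664 + m(-38)/21290) + 10203 = (125/6664 + ((½)/(-38))/21290) + 10203 = (125*(1/6664) + ((½)*(-1/38))*(1/21290)) + 10203 = (125/6664 - 1/76*1/21290) + 10203 = (125/6664 - 1/1618040) + 10203 = 12640521/673913660 + 10203 = 6875953713501/673913660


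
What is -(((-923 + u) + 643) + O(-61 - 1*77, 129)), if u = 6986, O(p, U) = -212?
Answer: -6494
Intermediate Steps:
-(((-923 + u) + 643) + O(-61 - 1*77, 129)) = -(((-923 + 6986) + 643) - 212) = -((6063 + 643) - 212) = -(6706 - 212) = -1*6494 = -6494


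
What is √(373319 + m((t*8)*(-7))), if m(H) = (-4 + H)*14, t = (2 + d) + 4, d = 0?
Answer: 3*√40951 ≈ 607.09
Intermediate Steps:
t = 6 (t = (2 + 0) + 4 = 2 + 4 = 6)
m(H) = -56 + 14*H
√(373319 + m((t*8)*(-7))) = √(373319 + (-56 + 14*((6*8)*(-7)))) = √(373319 + (-56 + 14*(48*(-7)))) = √(373319 + (-56 + 14*(-336))) = √(373319 + (-56 - 4704)) = √(373319 - 4760) = √368559 = 3*√40951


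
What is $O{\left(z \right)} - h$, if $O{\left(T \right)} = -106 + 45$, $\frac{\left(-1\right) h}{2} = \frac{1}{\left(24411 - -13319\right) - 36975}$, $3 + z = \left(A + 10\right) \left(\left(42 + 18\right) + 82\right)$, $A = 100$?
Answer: $- \frac{46053}{755} \approx -60.997$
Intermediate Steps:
$z = 15617$ ($z = -3 + \left(100 + 10\right) \left(\left(42 + 18\right) + 82\right) = -3 + 110 \left(60 + 82\right) = -3 + 110 \cdot 142 = -3 + 15620 = 15617$)
$h = - \frac{2}{755}$ ($h = - \frac{2}{\left(24411 - -13319\right) - 36975} = - \frac{2}{\left(24411 + 13319\right) - 36975} = - \frac{2}{37730 - 36975} = - \frac{2}{755} \approx -0.002649$)
$O{\left(T \right)} = -61$
$O{\left(z \right)} - h = -61 - - \frac{2}{755} = -61 + \frac{2}{755} = - \frac{46053}{755}$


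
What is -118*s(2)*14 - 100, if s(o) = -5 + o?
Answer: 4856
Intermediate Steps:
-118*s(2)*14 - 100 = -118*(-5 + 2)*14 - 100 = -(-354)*14 - 100 = -118*(-42) - 100 = 4956 - 100 = 4856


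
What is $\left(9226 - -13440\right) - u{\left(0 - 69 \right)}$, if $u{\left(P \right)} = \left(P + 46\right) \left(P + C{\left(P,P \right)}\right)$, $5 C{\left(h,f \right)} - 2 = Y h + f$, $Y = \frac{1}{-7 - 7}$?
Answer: $\frac{1455543}{70} \approx 20793.0$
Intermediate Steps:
$Y = - \frac{1}{14}$ ($Y = \frac{1}{-14} = - \frac{1}{14} \approx -0.071429$)
$C{\left(h,f \right)} = \frac{2}{5} - \frac{h}{70} + \frac{f}{5}$ ($C{\left(h,f \right)} = \frac{2}{5} + \frac{- \frac{h}{14} + f}{5} = \frac{2}{5} + \frac{f - \frac{h}{14}}{5} = \frac{2}{5} + \left(- \frac{h}{70} + \frac{f}{5}\right) = \frac{2}{5} - \frac{h}{70} + \frac{f}{5}$)
$u{\left(P \right)} = \left(46 + P\right) \left(\frac{2}{5} + \frac{83 P}{70}\right)$ ($u{\left(P \right)} = \left(P + 46\right) \left(P + \left(\frac{2}{5} - \frac{P}{70} + \frac{P}{5}\right)\right) = \left(46 + P\right) \left(P + \left(\frac{2}{5} + \frac{13 P}{70}\right)\right) = \left(46 + P\right) \left(\frac{2}{5} + \frac{83 P}{70}\right)$)
$\left(9226 - -13440\right) - u{\left(0 - 69 \right)} = \left(9226 - -13440\right) - \left(\frac{92}{5} + \frac{83 \left(0 - 69\right)^{2}}{70} + \frac{1923 \left(0 - 69\right)}{35}\right) = \left(9226 + 13440\right) - \left(\frac{92}{5} + \frac{83 \left(-69\right)^{2}}{70} + \frac{1923}{35} \left(-69\right)\right) = 22666 - \left(\frac{92}{5} + \frac{83}{70} \cdot 4761 - \frac{132687}{35}\right) = 22666 - \left(\frac{92}{5} + \frac{395163}{70} - \frac{132687}{35}\right) = 22666 - \frac{131077}{70} = \frac{1455543}{70}$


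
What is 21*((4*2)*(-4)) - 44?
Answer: -716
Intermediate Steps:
21*((4*2)*(-4)) - 44 = 21*(8*(-4)) - 44 = 21*(-32) - 44 = -672 - 44 = -716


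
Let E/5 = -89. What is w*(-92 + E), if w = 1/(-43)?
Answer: 537/43 ≈ 12.488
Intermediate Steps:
w = -1/43 ≈ -0.023256
E = -445 (E = 5*(-89) = -445)
w*(-92 + E) = -(-92 - 445)/43 = -1/43*(-537) = 537/43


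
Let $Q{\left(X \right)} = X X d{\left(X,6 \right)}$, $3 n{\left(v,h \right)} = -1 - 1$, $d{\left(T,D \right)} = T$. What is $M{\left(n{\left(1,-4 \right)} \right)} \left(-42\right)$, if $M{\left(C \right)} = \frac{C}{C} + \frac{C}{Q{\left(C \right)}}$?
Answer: $- \frac{273}{2} \approx -136.5$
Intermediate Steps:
$n{\left(v,h \right)} = - \frac{2}{3}$ ($n{\left(v,h \right)} = \frac{-1 - 1}{3} = \frac{1}{3} \left(-2\right) = - \frac{2}{3}$)
$Q{\left(X \right)} = X^{3}$ ($Q{\left(X \right)} = X X X = X^{2} X = X^{3}$)
$M{\left(C \right)} = 1 + \frac{1}{C^{2}}$ ($M{\left(C \right)} = \frac{C}{C} + \frac{C}{C^{3}} = 1 + \frac{C}{C^{3}} = 1 + \frac{1}{C^{2}}$)
$M{\left(n{\left(1,-4 \right)} \right)} \left(-42\right) = \left(1 + \frac{1}{\frac{4}{9}}\right) \left(-42\right) = \left(1 + \frac{9}{4}\right) \left(-42\right) = \frac{13}{4} \left(-42\right) = - \frac{273}{2}$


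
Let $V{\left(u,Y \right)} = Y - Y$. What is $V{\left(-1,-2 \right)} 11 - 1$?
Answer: $-1$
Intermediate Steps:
$V{\left(u,Y \right)} = 0$
$V{\left(-1,-2 \right)} 11 - 1 = 0 \cdot 11 - 1 = 0 - 1 = -1$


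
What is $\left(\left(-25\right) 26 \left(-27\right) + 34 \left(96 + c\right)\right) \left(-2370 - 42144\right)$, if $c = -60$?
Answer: $-835705836$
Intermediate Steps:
$\left(\left(-25\right) 26 \left(-27\right) + 34 \left(96 + c\right)\right) \left(-2370 - 42144\right) = \left(\left(-25\right) 26 \left(-27\right) + 34 \left(96 - 60\right)\right) \left(-2370 - 42144\right) = \left(\left(-650\right) \left(-27\right) + 34 \cdot 36\right) \left(-44514\right) = \left(17550 + 1224\right) \left(-44514\right) = 18774 \left(-44514\right) = -835705836$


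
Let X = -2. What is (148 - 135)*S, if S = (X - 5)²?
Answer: 637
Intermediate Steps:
S = 49 (S = (-2 - 5)² = (-7)² = 49)
(148 - 135)*S = (148 - 135)*49 = 13*49 = 637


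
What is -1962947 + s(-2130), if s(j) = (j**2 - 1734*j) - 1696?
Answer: 6265677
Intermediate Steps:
s(j) = -1696 + j**2 - 1734*j
-1962947 + s(-2130) = -1962947 + (-1696 + (-2130)**2 - 1734*(-2130)) = -1962947 + (-1696 + 4536900 + 3693420) = -1962947 + 8228624 = 6265677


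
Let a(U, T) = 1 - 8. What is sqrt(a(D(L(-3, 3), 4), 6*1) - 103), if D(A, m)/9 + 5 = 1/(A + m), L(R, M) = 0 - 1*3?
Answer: I*sqrt(110) ≈ 10.488*I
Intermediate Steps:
L(R, M) = -3 (L(R, M) = 0 - 3 = -3)
D(A, m) = -45 + 9/(A + m)
a(U, T) = -7
sqrt(a(D(L(-3, 3), 4), 6*1) - 103) = sqrt(-7 - 103) = sqrt(-110) = I*sqrt(110)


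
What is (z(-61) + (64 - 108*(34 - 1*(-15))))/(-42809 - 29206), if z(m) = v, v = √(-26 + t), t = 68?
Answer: 5228/72015 - √42/72015 ≈ 0.072506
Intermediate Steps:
v = √42 (v = √(-26 + 68) = √42 ≈ 6.4807)
z(m) = √42
(z(-61) + (64 - 108*(34 - 1*(-15))))/(-42809 - 29206) = (√42 + (64 - 108*(34 - 1*(-15))))/(-42809 - 29206) = (√42 + (64 - 108*(34 + 15)))/(-72015) = (√42 + (64 - 108*49))*(-1/72015) = (√42 + (64 - 5292))*(-1/72015) = (√42 - 5228)*(-1/72015) = (-5228 + √42)*(-1/72015) = 5228/72015 - √42/72015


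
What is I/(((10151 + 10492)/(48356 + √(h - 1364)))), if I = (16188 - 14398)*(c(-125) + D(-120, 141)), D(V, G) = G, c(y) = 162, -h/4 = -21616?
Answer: 1248897320/983 + 1807900*√851/6881 ≈ 1.2782e+6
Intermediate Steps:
h = 86464 (h = -4*(-21616) = 86464)
I = 542370 (I = (16188 - 14398)*(162 + 141) = 1790*303 = 542370)
I/(((10151 + 10492)/(48356 + √(h - 1364)))) = 542370/(((10151 + 10492)/(48356 + √(86464 - 1364)))) = 542370/((20643/(48356 + √85100))) = 542370/((20643/(48356 + 10*√851))) = 542370*(6908/2949 + 10*√851/20643) = 1248897320/983 + 1807900*√851/6881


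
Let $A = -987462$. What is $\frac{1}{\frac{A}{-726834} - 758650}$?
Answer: $- \frac{121139}{91901937773} \approx -1.3181 \cdot 10^{-6}$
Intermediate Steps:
$\frac{1}{\frac{A}{-726834} - 758650} = \frac{1}{- \frac{987462}{-726834} - 758650} = \frac{1}{\left(-987462\right) \left(- \frac{1}{726834}\right) - 758650} = \frac{1}{\frac{164577}{121139} - 758650} = \frac{1}{- \frac{91901937773}{121139}} = - \frac{121139}{91901937773}$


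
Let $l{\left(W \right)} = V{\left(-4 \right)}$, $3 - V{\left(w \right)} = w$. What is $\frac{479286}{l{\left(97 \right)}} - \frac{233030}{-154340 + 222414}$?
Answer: $\frac{16312641977}{238259} \approx 68466.0$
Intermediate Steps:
$V{\left(w \right)} = 3 - w$
$l{\left(W \right)} = 7$ ($l{\left(W \right)} = 3 - -4 = 3 + 4 = 7$)
$\frac{479286}{l{\left(97 \right)}} - \frac{233030}{-154340 + 222414} = \frac{479286}{7} - \frac{233030}{-154340 + 222414} = 479286 \cdot \frac{1}{7} - \frac{233030}{68074} = \frac{479286}{7} - \frac{116515}{34037} = \frac{16312641977}{238259}$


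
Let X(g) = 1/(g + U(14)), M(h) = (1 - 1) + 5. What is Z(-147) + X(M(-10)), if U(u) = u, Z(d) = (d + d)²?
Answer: 1642285/19 ≈ 86436.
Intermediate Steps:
M(h) = 5 (M(h) = 0 + 5 = 5)
Z(d) = 4*d² (Z(d) = (2*d)² = 4*d²)
X(g) = 1/(14 + g) (X(g) = 1/(g + 14) = 1/(14 + g))
Z(-147) + X(M(-10)) = 4*(-147)² + 1/(14 + 5) = 4*21609 + 1/19 = 86436 + 1/19 = 1642285/19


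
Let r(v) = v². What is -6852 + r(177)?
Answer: 24477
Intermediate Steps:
-6852 + r(177) = -6852 + 177² = -6852 + 31329 = 24477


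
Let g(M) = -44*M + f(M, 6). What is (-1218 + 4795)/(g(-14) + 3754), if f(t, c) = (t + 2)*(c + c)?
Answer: 3577/4226 ≈ 0.84643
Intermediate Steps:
f(t, c) = 2*c*(2 + t) (f(t, c) = (2 + t)*(2*c) = 2*c*(2 + t))
g(M) = 24 - 32*M (g(M) = -44*M + 2*6*(2 + M) = -44*M + (24 + 12*M) = 24 - 32*M)
(-1218 + 4795)/(g(-14) + 3754) = (-1218 + 4795)/((24 - 32*(-14)) + 3754) = 3577/((24 + 448) + 3754) = 3577/(472 + 3754) = 3577/4226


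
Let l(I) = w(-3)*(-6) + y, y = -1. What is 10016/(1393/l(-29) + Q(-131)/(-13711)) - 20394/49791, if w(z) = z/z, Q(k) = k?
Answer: -1148901515578/22641278863 ≈ -50.744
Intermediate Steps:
w(z) = 1
l(I) = -7 (l(I) = 1*(-6) - 1 = -6 - 1 = -7)
10016/(1393/l(-29) + Q(-131)/(-13711)) - 20394/49791 = 10016/(1393/(-7) - 131/(-13711)) - 20394/49791 = 10016/(1393*(-1/7) - 131*(-1/13711)) - 20394*1/49791 = 10016/(-199 + 131/13711) - 6798/16597 = 10016/(-2728358/13711) - 6798/16597 = 10016*(-13711/2728358) - 6798/16597 = -68664688/1364179 - 6798/16597 = -1148901515578/22641278863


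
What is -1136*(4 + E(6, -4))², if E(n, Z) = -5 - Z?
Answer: -10224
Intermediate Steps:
-1136*(4 + E(6, -4))² = -1136*(4 + (-5 - 1*(-4)))² = -1136*(4 + (-5 + 4))² = -1136*(4 - 1)² = -1136*3² = -1136*9 = -10224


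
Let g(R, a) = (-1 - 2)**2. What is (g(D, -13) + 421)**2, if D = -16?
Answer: 184900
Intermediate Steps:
g(R, a) = 9 (g(R, a) = (-3)**2 = 9)
(g(D, -13) + 421)**2 = (9 + 421)**2 = 430**2 = 184900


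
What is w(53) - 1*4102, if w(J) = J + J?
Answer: -3996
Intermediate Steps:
w(J) = 2*J
w(53) - 1*4102 = 2*53 - 1*4102 = 106 - 4102 = -3996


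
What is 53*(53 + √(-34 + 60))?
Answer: 2809 + 53*√26 ≈ 3079.3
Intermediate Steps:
53*(53 + √(-34 + 60)) = 53*(53 + √26) = 2809 + 53*√26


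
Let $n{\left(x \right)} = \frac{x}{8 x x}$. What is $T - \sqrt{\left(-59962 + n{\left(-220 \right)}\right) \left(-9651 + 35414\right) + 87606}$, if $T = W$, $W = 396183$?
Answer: $396183 - \frac{i \sqrt{299056517073930}}{440} \approx 3.9618 \cdot 10^{5} - 39303.0 i$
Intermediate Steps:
$T = 396183$
$n{\left(x \right)} = \frac{1}{8 x}$ ($n{\left(x \right)} = \frac{x}{8 x^{2}} = x \frac{1}{8 x^{2}} = \frac{1}{8 x}$)
$T - \sqrt{\left(-59962 + n{\left(-220 \right)}\right) \left(-9651 + 35414\right) + 87606} = 396183 - \sqrt{\left(-59962 + \frac{1}{8 \left(-220\right)}\right) \left(-9651 + 35414\right) + 87606} = 396183 - \sqrt{\left(-59962 + \frac{1}{8} \left(- \frac{1}{220}\right)\right) 25763 + 87606} = 396183 - \sqrt{\left(-59962 - \frac{1}{1760}\right) 25763 + 87606} = 396183 - \sqrt{\left(- \frac{105533121}{1760}\right) 25763 + 87606} = 396183 - \sqrt{- \frac{2718849796323}{1760} + 87606} = 396183 - \sqrt{- \frac{2718695609763}{1760}} = 396183 - \frac{i \sqrt{299056517073930}}{440}$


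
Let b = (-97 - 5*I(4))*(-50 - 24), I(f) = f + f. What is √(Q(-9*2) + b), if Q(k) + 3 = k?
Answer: √10117 ≈ 100.58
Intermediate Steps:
I(f) = 2*f
Q(k) = -3 + k
b = 10138 (b = (-97 - 10*4)*(-50 - 24) = (-97 - 5*8)*(-74) = (-97 - 40)*(-74) = -137*(-74) = 10138)
√(Q(-9*2) + b) = √((-3 - 9*2) + 10138) = √((-3 - 18) + 10138) = √(-21 + 10138) = √10117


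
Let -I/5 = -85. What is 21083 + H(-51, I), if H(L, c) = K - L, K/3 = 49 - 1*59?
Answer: 21104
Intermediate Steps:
I = 425 (I = -5*(-85) = 425)
K = -30 (K = 3*(49 - 1*59) = 3*(49 - 59) = 3*(-10) = -30)
H(L, c) = -30 - L
21083 + H(-51, I) = 21083 + (-30 - 1*(-51)) = 21083 + (-30 + 51) = 21083 + 21 = 21104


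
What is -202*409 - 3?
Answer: -82621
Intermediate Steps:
-202*409 - 3 = -82618 - 3 = -82621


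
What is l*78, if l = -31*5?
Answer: -12090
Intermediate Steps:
l = -155
l*78 = -155*78 = -12090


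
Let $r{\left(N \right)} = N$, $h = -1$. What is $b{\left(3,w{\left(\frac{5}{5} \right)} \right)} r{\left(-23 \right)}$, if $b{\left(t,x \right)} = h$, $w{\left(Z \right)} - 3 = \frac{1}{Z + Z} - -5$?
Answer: $23$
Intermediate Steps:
$w{\left(Z \right)} = 8 + \frac{1}{2 Z}$ ($w{\left(Z \right)} = 3 + \left(\frac{1}{Z + Z} - -5\right) = 3 + \left(\frac{1}{2 Z} + 5\right) = 3 + \left(5 + \frac{1}{2 Z}\right) = 8 + \frac{1}{2 Z}$)
$b{\left(t,x \right)} = -1$
$b{\left(3,w{\left(\frac{5}{5} \right)} \right)} r{\left(-23 \right)} = \left(-1\right) \left(-23\right) = 23$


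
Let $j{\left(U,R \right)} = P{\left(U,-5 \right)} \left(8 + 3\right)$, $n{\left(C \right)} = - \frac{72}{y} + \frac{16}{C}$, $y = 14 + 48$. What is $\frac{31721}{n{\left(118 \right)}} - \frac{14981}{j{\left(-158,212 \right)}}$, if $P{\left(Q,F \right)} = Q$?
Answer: $- \frac{50403336943}{1630244} \approx -30918.0$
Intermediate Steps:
$y = 62$
$n{\left(C \right)} = - \frac{36}{31} + \frac{16}{C}$ ($n{\left(C \right)} = - \frac{72}{62} + \frac{16}{C} = \left(-72\right) \frac{1}{62} + \frac{16}{C} = - \frac{36}{31} + \frac{16}{C}$)
$j{\left(U,R \right)} = 11 U$ ($j{\left(U,R \right)} = U \left(8 + 3\right) = U 11 = 11 U$)
$\frac{31721}{n{\left(118 \right)}} - \frac{14981}{j{\left(-158,212 \right)}} = \frac{31721}{- \frac{36}{31} + \frac{16}{118}} - \frac{14981}{11 \left(-158\right)} = \frac{31721}{- \frac{36}{31} + 16 \cdot \frac{1}{118}} - \frac{14981}{-1738} = \frac{31721}{- \frac{36}{31} + \frac{8}{59}} - - \frac{14981}{1738} = \frac{31721}{- \frac{1876}{1829}} + \frac{14981}{1738} = 31721 \left(- \frac{1829}{1876}\right) + \frac{14981}{1738} = - \frac{58017709}{1876} + \frac{14981}{1738} = - \frac{50403336943}{1630244}$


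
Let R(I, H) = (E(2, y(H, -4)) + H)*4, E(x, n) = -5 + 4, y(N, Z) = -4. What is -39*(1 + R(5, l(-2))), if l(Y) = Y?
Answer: 429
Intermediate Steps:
E(x, n) = -1
R(I, H) = -4 + 4*H (R(I, H) = (-1 + H)*4 = -4 + 4*H)
-39*(1 + R(5, l(-2))) = -39*(1 + (-4 + 4*(-2))) = -39*(1 + (-4 - 8)) = -39*(1 - 12) = -39*(-11) = 429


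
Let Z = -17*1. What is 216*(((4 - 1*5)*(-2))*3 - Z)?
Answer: 4968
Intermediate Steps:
Z = -17
216*(((4 - 1*5)*(-2))*3 - Z) = 216*(((4 - 1*5)*(-2))*3 - 1*(-17)) = 216*(((4 - 5)*(-2))*3 + 17) = 216*(-1*(-2)*3 + 17) = 216*(2*3 + 17) = 216*(6 + 17) = 216*23 = 4968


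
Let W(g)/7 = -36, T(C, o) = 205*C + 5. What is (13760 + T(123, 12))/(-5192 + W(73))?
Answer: -9745/1361 ≈ -7.1602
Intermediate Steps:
T(C, o) = 5 + 205*C
W(g) = -252 (W(g) = 7*(-36) = -252)
(13760 + T(123, 12))/(-5192 + W(73)) = (13760 + (5 + 205*123))/(-5192 - 252) = (13760 + (5 + 25215))/(-5444) = (13760 + 25220)*(-1/5444) = 38980*(-1/5444) = -9745/1361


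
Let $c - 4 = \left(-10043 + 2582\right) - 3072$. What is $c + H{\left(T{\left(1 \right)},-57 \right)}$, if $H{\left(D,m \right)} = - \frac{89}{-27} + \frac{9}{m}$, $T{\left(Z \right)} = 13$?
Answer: $- \frac{5399767}{513} \approx -10526.0$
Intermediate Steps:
$H{\left(D,m \right)} = \frac{89}{27} + \frac{9}{m}$ ($H{\left(D,m \right)} = \left(-89\right) \left(- \frac{1}{27}\right) + \frac{9}{m} = \frac{89}{27} + \frac{9}{m}$)
$c = -10529$ ($c = 4 + \left(\left(-10043 + 2582\right) - 3072\right) = 4 - 10533 = -10529$)
$c + H{\left(T{\left(1 \right)},-57 \right)} = -10529 + \left(\frac{89}{27} + \frac{9}{-57}\right) = -10529 + \left(\frac{89}{27} + 9 \left(- \frac{1}{57}\right)\right) = -10529 + \left(\frac{89}{27} - \frac{3}{19}\right) = -10529 + \frac{1610}{513} = - \frac{5399767}{513}$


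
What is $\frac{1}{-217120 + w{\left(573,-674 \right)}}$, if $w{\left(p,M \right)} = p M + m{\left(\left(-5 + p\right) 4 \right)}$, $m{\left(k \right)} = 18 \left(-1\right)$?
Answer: $- \frac{1}{603340} \approx -1.6574 \cdot 10^{-6}$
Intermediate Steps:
$m{\left(k \right)} = -18$
$w{\left(p,M \right)} = -18 + M p$ ($w{\left(p,M \right)} = p M - 18 = M p - 18 = -18 + M p$)
$\frac{1}{-217120 + w{\left(573,-674 \right)}} = \frac{1}{-217120 - 386220} = \frac{1}{-603340} = - \frac{1}{603340}$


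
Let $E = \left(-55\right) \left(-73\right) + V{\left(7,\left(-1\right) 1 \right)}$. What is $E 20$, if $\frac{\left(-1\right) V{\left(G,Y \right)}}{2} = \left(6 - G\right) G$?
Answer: $80580$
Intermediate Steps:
$V{\left(G,Y \right)} = - 2 G \left(6 - G\right)$ ($V{\left(G,Y \right)} = - 2 \left(6 - G\right) G = - 2 G \left(6 - G\right)$)
$E = 4029$ ($E = \left(-55\right) \left(-73\right) + 2 \cdot 7 \left(-6 + 7\right) = 4015 + 2 \cdot 7 \cdot 1 = 4015 + 14 = 4029$)
$E 20 = 4029 \cdot 20 = 80580$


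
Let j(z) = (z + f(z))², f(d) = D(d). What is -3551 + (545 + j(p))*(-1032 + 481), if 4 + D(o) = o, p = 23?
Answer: -1275810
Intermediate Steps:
D(o) = -4 + o
f(d) = -4 + d
j(z) = (-4 + 2*z)² (j(z) = (z + (-4 + z))² = (-4 + 2*z)²)
-3551 + (545 + j(p))*(-1032 + 481) = -3551 + (545 + 4*(-2 + 23)²)*(-1032 + 481) = -3551 + (545 + 4*21²)*(-551) = -3551 + (545 + 4*441)*(-551) = -3551 + (545 + 1764)*(-551) = -3551 + 2309*(-551) = -3551 - 1272259 = -1275810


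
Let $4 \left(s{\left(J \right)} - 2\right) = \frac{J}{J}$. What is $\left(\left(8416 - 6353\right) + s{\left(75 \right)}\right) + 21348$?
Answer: $\frac{93653}{4} \approx 23413.0$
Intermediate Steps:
$s{\left(J \right)} = \frac{9}{4}$ ($s{\left(J \right)} = 2 + \frac{J \frac{1}{J}}{4} = 2 + \frac{1}{4} \cdot 1 = 2 + \frac{1}{4} = \frac{9}{4}$)
$\left(\left(8416 - 6353\right) + s{\left(75 \right)}\right) + 21348 = \left(\left(8416 - 6353\right) + \frac{9}{4}\right) + 21348 = \left(2063 + \frac{9}{4}\right) + 21348 = \frac{8261}{4} + 21348 = \frac{93653}{4}$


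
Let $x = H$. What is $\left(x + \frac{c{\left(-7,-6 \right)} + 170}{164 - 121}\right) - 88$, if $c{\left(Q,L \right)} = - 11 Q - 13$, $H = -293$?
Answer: $- \frac{16149}{43} \approx -375.56$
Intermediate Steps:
$c{\left(Q,L \right)} = -13 - 11 Q$
$x = -293$
$\left(x + \frac{c{\left(-7,-6 \right)} + 170}{164 - 121}\right) - 88 = \left(-293 + \frac{\left(-13 - -77\right) + 170}{164 - 121}\right) - 88 = \left(-293 + \frac{\left(-13 + 77\right) + 170}{43}\right) - 88 = \left(-293 + \left(64 + 170\right) \frac{1}{43}\right) - 88 = \left(-293 + 234 \cdot \frac{1}{43}\right) - 88 = \left(-293 + \frac{234}{43}\right) - 88 = - \frac{12365}{43} - 88 = - \frac{16149}{43}$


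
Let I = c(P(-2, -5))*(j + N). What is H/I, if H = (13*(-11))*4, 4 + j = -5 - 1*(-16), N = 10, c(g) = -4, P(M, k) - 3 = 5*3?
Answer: 143/17 ≈ 8.4118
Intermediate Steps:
P(M, k) = 18 (P(M, k) = 3 + 5*3 = 3 + 15 = 18)
j = 7 (j = -4 + (-5 - 1*(-16)) = -4 + (-5 + 16) = -4 + 11 = 7)
H = -572 (H = -143*4 = -572)
I = -68 (I = -4*(7 + 10) = -4*17 = -68)
H/I = -572/(-68) = -572*(-1/68) = 143/17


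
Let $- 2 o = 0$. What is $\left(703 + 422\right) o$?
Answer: $0$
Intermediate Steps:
$o = 0$ ($o = \left(- \frac{1}{2}\right) 0 = 0$)
$\left(703 + 422\right) o = \left(703 + 422\right) 0 = 1125 \cdot 0 = 0$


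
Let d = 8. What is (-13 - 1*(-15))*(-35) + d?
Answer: -62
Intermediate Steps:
(-13 - 1*(-15))*(-35) + d = (-13 - 1*(-15))*(-35) + 8 = (-13 + 15)*(-35) + 8 = 2*(-35) + 8 = -70 + 8 = -62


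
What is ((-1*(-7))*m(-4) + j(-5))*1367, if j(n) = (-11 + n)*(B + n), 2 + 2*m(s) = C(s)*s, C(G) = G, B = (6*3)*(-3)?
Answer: 1357431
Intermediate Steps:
B = -54 (B = 18*(-3) = -54)
m(s) = -1 + s²/2 (m(s) = -1 + (s*s)/2 = -1 + s²/2)
j(n) = (-54 + n)*(-11 + n) (j(n) = (-11 + n)*(-54 + n) = (-54 + n)*(-11 + n))
((-1*(-7))*m(-4) + j(-5))*1367 = ((-1*(-7))*(-1 + (½)*(-4)²) + (594 + (-5)² - 65*(-5)))*1367 = (7*(-1 + (½)*16) + (594 + 25 + 325))*1367 = (7*(-1 + 8) + 944)*1367 = (7*7 + 944)*1367 = (49 + 944)*1367 = 993*1367 = 1357431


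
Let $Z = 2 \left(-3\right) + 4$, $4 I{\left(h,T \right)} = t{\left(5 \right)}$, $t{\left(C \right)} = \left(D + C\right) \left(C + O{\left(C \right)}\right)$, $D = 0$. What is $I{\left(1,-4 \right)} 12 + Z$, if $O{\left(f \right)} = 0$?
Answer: $73$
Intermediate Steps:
$t{\left(C \right)} = C^{2}$ ($t{\left(C \right)} = \left(0 + C\right) \left(C + 0\right) = C C = C^{2}$)
$I{\left(h,T \right)} = \frac{25}{4}$ ($I{\left(h,T \right)} = \frac{5^{2}}{4} = \frac{1}{4} \cdot 25 = \frac{25}{4}$)
$Z = -2$ ($Z = -6 + 4 = -2$)
$I{\left(1,-4 \right)} 12 + Z = \frac{25}{4} \cdot 12 - 2 = 75 - 2 = 73$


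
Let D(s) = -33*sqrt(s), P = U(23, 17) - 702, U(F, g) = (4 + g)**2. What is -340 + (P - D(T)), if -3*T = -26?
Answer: -601 + 11*sqrt(78) ≈ -503.85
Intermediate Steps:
T = 26/3 (T = -1/3*(-26) = 26/3 ≈ 8.6667)
P = -261 (P = (4 + 17)**2 - 702 = 21**2 - 702 = 441 - 702 = -261)
-340 + (P - D(T)) = -340 + (-261 - (-33)*sqrt(26/3)) = -340 + (-261 - (-33)*sqrt(78)/3) = -340 + (-261 - (-11)*sqrt(78)) = -340 + (-261 + 11*sqrt(78)) = -601 + 11*sqrt(78)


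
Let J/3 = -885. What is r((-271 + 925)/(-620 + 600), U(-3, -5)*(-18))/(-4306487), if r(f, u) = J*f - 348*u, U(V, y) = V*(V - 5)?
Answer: -474309/8612974 ≈ -0.055069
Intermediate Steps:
U(V, y) = V*(-5 + V)
J = -2655 (J = 3*(-885) = -2655)
r(f, u) = -2655*f - 348*u
r((-271 + 925)/(-620 + 600), U(-3, -5)*(-18))/(-4306487) = (-2655*(-271 + 925)/(-620 + 600) - 348*(-3*(-5 - 3))*(-18))/(-4306487) = (-1736370/(-20) - 348*(-3*(-8))*(-18))*(-1/4306487) = (-1736370*(-1)/20 - 8352*(-18))*(-1/4306487) = (-2655*(-327/10) - 348*(-432))*(-1/4306487) = (173637/2 + 150336)*(-1/4306487) = (474309/2)*(-1/4306487) = -474309/8612974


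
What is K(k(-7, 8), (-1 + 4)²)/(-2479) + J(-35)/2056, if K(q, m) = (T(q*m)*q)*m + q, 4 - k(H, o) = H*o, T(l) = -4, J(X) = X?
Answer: 4230835/5096824 ≈ 0.83009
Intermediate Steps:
k(H, o) = 4 - H*o
K(q, m) = q - 4*m*q (K(q, m) = (-4*q)*m + q = -4*m*q + q = q - 4*m*q)
K(k(-7, 8), (-1 + 4)²)/(-2479) + J(-35)/2056 = ((4 - 1*(-7)*8)*(1 - 4*(-1 + 4)²))/(-2479) - 35/2056 = ((4 + 56)*(1 - 4*3²))*(-1/2479) - 35*1/2056 = (60*(1 - 4*9))*(-1/2479) - 35/2056 = (60*(1 - 36))*(-1/2479) - 35/2056 = (60*(-35))*(-1/2479) - 35/2056 = -2100*(-1/2479) - 35/2056 = 2100/2479 - 35/2056 = 4230835/5096824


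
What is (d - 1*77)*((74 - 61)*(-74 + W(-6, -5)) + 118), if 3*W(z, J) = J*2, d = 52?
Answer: 66550/3 ≈ 22183.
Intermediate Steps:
W(z, J) = 2*J/3 (W(z, J) = (J*2)/3 = (2*J)/3 = 2*J/3)
(d - 1*77)*((74 - 61)*(-74 + W(-6, -5)) + 118) = (52 - 1*77)*((74 - 61)*(-74 + (⅔)*(-5)) + 118) = (52 - 77)*(13*(-74 - 10/3) + 118) = -25*(13*(-232/3) + 118) = -25*(-3016/3 + 118) = -25*(-2662/3) = 66550/3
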